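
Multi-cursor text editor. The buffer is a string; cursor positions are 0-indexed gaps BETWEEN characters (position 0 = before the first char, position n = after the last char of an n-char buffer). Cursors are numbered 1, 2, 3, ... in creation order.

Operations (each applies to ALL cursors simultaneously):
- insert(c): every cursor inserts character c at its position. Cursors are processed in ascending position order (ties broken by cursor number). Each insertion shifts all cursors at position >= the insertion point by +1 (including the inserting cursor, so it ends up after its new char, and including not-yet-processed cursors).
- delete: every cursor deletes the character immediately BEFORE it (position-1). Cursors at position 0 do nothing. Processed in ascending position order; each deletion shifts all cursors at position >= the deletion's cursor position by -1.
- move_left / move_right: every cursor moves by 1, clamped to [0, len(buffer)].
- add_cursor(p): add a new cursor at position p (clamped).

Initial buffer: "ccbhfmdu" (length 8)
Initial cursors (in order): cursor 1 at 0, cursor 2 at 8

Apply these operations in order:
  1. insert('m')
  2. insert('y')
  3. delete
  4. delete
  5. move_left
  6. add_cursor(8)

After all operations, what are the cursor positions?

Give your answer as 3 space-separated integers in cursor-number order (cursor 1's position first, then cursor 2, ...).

After op 1 (insert('m')): buffer="mccbhfmdum" (len 10), cursors c1@1 c2@10, authorship 1........2
After op 2 (insert('y')): buffer="myccbhfmdumy" (len 12), cursors c1@2 c2@12, authorship 11........22
After op 3 (delete): buffer="mccbhfmdum" (len 10), cursors c1@1 c2@10, authorship 1........2
After op 4 (delete): buffer="ccbhfmdu" (len 8), cursors c1@0 c2@8, authorship ........
After op 5 (move_left): buffer="ccbhfmdu" (len 8), cursors c1@0 c2@7, authorship ........
After op 6 (add_cursor(8)): buffer="ccbhfmdu" (len 8), cursors c1@0 c2@7 c3@8, authorship ........

Answer: 0 7 8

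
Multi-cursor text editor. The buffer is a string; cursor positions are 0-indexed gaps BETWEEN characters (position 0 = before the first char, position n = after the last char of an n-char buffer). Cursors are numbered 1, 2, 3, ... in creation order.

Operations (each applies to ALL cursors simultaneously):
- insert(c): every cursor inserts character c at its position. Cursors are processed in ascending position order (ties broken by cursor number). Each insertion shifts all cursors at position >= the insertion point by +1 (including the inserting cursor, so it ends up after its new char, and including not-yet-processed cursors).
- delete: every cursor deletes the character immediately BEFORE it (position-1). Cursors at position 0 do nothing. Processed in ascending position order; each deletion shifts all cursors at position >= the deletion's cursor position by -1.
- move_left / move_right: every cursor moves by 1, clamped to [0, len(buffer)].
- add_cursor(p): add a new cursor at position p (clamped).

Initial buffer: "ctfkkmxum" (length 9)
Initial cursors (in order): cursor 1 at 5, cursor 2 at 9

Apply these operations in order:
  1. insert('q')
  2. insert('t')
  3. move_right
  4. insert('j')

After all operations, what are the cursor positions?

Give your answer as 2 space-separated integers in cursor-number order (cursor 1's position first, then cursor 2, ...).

Answer: 9 15

Derivation:
After op 1 (insert('q')): buffer="ctfkkqmxumq" (len 11), cursors c1@6 c2@11, authorship .....1....2
After op 2 (insert('t')): buffer="ctfkkqtmxumqt" (len 13), cursors c1@7 c2@13, authorship .....11....22
After op 3 (move_right): buffer="ctfkkqtmxumqt" (len 13), cursors c1@8 c2@13, authorship .....11....22
After op 4 (insert('j')): buffer="ctfkkqtmjxumqtj" (len 15), cursors c1@9 c2@15, authorship .....11.1...222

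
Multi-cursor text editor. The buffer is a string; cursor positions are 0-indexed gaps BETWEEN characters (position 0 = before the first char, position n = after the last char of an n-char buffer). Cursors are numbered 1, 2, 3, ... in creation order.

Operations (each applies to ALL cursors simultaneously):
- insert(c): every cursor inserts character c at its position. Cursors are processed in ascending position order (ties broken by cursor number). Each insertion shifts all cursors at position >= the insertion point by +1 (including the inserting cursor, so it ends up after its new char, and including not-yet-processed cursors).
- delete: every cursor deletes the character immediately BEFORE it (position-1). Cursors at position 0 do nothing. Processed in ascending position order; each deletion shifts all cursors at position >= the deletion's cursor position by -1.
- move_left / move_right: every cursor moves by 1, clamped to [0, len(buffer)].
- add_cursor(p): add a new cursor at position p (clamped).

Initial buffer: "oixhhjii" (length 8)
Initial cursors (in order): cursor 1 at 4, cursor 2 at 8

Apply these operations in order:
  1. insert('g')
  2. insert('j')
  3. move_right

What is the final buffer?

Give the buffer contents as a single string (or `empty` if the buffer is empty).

After op 1 (insert('g')): buffer="oixhghjiig" (len 10), cursors c1@5 c2@10, authorship ....1....2
After op 2 (insert('j')): buffer="oixhgjhjiigj" (len 12), cursors c1@6 c2@12, authorship ....11....22
After op 3 (move_right): buffer="oixhgjhjiigj" (len 12), cursors c1@7 c2@12, authorship ....11....22

Answer: oixhgjhjiigj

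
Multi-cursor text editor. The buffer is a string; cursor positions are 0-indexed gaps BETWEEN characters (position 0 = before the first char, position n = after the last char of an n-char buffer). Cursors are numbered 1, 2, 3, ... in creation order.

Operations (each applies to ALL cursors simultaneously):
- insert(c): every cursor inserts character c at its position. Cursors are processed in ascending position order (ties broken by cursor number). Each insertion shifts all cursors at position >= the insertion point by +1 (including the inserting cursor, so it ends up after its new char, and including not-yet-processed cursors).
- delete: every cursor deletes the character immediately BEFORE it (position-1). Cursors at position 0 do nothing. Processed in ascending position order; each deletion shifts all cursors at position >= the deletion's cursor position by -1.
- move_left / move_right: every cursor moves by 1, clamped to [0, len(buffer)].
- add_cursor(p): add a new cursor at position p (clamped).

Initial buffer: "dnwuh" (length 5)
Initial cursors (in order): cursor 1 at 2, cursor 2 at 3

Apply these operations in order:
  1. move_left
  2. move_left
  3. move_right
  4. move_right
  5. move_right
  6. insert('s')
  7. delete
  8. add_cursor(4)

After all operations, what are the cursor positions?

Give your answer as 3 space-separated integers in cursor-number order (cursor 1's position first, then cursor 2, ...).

After op 1 (move_left): buffer="dnwuh" (len 5), cursors c1@1 c2@2, authorship .....
After op 2 (move_left): buffer="dnwuh" (len 5), cursors c1@0 c2@1, authorship .....
After op 3 (move_right): buffer="dnwuh" (len 5), cursors c1@1 c2@2, authorship .....
After op 4 (move_right): buffer="dnwuh" (len 5), cursors c1@2 c2@3, authorship .....
After op 5 (move_right): buffer="dnwuh" (len 5), cursors c1@3 c2@4, authorship .....
After op 6 (insert('s')): buffer="dnwsush" (len 7), cursors c1@4 c2@6, authorship ...1.2.
After op 7 (delete): buffer="dnwuh" (len 5), cursors c1@3 c2@4, authorship .....
After op 8 (add_cursor(4)): buffer="dnwuh" (len 5), cursors c1@3 c2@4 c3@4, authorship .....

Answer: 3 4 4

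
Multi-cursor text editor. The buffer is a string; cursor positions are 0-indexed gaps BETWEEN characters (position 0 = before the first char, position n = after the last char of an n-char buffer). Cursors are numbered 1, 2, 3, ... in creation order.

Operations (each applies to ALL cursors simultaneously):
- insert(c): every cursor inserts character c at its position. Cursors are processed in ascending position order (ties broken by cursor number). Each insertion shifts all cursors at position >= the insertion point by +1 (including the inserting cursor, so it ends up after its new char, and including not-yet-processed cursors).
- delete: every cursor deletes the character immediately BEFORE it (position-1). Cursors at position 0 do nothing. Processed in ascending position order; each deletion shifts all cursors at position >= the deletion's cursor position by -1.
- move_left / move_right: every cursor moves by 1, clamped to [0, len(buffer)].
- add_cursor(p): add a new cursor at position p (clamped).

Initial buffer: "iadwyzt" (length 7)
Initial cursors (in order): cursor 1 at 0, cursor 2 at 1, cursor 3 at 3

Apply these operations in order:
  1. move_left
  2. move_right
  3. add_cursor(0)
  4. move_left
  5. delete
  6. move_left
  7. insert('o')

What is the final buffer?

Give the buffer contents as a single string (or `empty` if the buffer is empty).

Answer: ooooidwyzt

Derivation:
After op 1 (move_left): buffer="iadwyzt" (len 7), cursors c1@0 c2@0 c3@2, authorship .......
After op 2 (move_right): buffer="iadwyzt" (len 7), cursors c1@1 c2@1 c3@3, authorship .......
After op 3 (add_cursor(0)): buffer="iadwyzt" (len 7), cursors c4@0 c1@1 c2@1 c3@3, authorship .......
After op 4 (move_left): buffer="iadwyzt" (len 7), cursors c1@0 c2@0 c4@0 c3@2, authorship .......
After op 5 (delete): buffer="idwyzt" (len 6), cursors c1@0 c2@0 c4@0 c3@1, authorship ......
After op 6 (move_left): buffer="idwyzt" (len 6), cursors c1@0 c2@0 c3@0 c4@0, authorship ......
After op 7 (insert('o')): buffer="ooooidwyzt" (len 10), cursors c1@4 c2@4 c3@4 c4@4, authorship 1234......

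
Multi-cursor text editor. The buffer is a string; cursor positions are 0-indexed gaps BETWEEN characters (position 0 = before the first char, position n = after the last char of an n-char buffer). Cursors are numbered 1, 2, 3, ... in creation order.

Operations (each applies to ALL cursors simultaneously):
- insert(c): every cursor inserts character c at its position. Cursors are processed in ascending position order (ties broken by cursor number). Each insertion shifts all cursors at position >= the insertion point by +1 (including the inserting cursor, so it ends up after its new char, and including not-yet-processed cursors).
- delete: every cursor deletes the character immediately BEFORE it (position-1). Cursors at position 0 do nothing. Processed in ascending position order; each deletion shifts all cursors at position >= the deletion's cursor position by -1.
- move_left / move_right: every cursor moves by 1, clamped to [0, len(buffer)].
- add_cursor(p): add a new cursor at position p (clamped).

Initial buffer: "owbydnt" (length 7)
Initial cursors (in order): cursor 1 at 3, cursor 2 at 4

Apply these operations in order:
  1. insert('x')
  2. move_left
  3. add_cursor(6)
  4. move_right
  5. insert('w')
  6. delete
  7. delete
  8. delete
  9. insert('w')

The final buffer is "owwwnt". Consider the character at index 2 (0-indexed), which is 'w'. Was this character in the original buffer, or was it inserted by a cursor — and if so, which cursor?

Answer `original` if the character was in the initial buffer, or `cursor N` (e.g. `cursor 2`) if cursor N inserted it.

Answer: cursor 2

Derivation:
After op 1 (insert('x')): buffer="owbxyxdnt" (len 9), cursors c1@4 c2@6, authorship ...1.2...
After op 2 (move_left): buffer="owbxyxdnt" (len 9), cursors c1@3 c2@5, authorship ...1.2...
After op 3 (add_cursor(6)): buffer="owbxyxdnt" (len 9), cursors c1@3 c2@5 c3@6, authorship ...1.2...
After op 4 (move_right): buffer="owbxyxdnt" (len 9), cursors c1@4 c2@6 c3@7, authorship ...1.2...
After op 5 (insert('w')): buffer="owbxwyxwdwnt" (len 12), cursors c1@5 c2@8 c3@10, authorship ...11.22.3..
After op 6 (delete): buffer="owbxyxdnt" (len 9), cursors c1@4 c2@6 c3@7, authorship ...1.2...
After op 7 (delete): buffer="owbynt" (len 6), cursors c1@3 c2@4 c3@4, authorship ......
After op 8 (delete): buffer="ont" (len 3), cursors c1@1 c2@1 c3@1, authorship ...
After op 9 (insert('w')): buffer="owwwnt" (len 6), cursors c1@4 c2@4 c3@4, authorship .123..
Authorship (.=original, N=cursor N): . 1 2 3 . .
Index 2: author = 2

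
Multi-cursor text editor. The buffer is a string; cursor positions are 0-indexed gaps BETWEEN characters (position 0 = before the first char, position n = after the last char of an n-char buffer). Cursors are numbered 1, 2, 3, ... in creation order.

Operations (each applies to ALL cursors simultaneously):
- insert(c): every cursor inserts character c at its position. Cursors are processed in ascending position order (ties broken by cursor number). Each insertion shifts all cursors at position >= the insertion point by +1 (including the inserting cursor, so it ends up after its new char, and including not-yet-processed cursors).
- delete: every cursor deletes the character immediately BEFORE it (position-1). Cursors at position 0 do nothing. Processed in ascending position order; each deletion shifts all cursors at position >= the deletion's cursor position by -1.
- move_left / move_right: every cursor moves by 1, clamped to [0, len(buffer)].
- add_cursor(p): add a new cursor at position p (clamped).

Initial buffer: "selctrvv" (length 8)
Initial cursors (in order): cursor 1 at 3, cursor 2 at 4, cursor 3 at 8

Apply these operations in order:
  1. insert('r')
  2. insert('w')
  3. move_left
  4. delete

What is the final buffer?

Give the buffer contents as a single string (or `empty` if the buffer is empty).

After op 1 (insert('r')): buffer="selrcrtrvvr" (len 11), cursors c1@4 c2@6 c3@11, authorship ...1.2....3
After op 2 (insert('w')): buffer="selrwcrwtrvvrw" (len 14), cursors c1@5 c2@8 c3@14, authorship ...11.22....33
After op 3 (move_left): buffer="selrwcrwtrvvrw" (len 14), cursors c1@4 c2@7 c3@13, authorship ...11.22....33
After op 4 (delete): buffer="selwcwtrvvw" (len 11), cursors c1@3 c2@5 c3@10, authorship ...1.2....3

Answer: selwcwtrvvw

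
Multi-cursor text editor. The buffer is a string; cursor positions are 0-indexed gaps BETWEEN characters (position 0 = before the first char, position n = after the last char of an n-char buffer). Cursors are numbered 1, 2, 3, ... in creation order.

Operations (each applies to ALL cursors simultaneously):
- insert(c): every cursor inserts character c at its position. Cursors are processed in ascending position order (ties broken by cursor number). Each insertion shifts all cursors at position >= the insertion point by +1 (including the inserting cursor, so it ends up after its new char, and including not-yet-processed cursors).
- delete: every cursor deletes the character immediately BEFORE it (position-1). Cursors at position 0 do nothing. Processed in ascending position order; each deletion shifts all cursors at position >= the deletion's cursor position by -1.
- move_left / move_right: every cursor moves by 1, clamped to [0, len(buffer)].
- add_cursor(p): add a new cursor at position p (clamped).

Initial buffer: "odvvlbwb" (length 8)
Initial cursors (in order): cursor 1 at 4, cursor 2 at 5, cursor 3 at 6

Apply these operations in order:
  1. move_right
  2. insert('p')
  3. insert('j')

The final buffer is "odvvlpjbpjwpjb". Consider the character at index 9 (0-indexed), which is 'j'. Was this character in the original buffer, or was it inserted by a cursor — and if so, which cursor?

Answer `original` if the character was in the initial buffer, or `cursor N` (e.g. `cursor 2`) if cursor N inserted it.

Answer: cursor 2

Derivation:
After op 1 (move_right): buffer="odvvlbwb" (len 8), cursors c1@5 c2@6 c3@7, authorship ........
After op 2 (insert('p')): buffer="odvvlpbpwpb" (len 11), cursors c1@6 c2@8 c3@10, authorship .....1.2.3.
After op 3 (insert('j')): buffer="odvvlpjbpjwpjb" (len 14), cursors c1@7 c2@10 c3@13, authorship .....11.22.33.
Authorship (.=original, N=cursor N): . . . . . 1 1 . 2 2 . 3 3 .
Index 9: author = 2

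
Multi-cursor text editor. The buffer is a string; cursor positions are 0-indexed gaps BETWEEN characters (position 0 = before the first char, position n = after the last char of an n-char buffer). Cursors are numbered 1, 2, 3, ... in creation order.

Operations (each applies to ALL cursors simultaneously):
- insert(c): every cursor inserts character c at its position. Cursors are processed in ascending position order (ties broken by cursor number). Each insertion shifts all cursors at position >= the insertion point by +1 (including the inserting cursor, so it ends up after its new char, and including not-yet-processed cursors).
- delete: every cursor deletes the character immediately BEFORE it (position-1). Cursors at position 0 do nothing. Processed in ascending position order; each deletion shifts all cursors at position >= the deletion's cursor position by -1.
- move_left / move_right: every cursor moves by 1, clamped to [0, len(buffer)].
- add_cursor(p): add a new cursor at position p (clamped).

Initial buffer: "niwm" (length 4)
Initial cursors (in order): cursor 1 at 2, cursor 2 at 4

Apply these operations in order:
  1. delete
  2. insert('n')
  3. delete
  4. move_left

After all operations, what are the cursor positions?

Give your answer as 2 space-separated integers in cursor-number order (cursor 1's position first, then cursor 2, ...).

Answer: 0 1

Derivation:
After op 1 (delete): buffer="nw" (len 2), cursors c1@1 c2@2, authorship ..
After op 2 (insert('n')): buffer="nnwn" (len 4), cursors c1@2 c2@4, authorship .1.2
After op 3 (delete): buffer="nw" (len 2), cursors c1@1 c2@2, authorship ..
After op 4 (move_left): buffer="nw" (len 2), cursors c1@0 c2@1, authorship ..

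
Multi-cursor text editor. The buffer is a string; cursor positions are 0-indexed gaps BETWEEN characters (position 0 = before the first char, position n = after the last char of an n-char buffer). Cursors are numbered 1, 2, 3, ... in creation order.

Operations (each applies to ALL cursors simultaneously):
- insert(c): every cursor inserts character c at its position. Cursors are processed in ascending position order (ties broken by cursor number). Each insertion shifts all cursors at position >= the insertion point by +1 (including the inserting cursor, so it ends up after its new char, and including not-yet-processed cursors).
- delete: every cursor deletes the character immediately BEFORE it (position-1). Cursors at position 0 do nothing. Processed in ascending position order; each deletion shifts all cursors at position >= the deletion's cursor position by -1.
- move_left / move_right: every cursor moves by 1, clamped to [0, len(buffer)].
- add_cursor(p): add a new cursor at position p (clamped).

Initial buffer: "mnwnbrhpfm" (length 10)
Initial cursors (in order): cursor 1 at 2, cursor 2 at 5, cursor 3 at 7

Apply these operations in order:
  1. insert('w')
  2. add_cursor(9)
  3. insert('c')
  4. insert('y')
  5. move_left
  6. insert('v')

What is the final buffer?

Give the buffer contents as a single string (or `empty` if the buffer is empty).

Answer: mnwcvywnbwcvyrhcvywcvypfm

Derivation:
After op 1 (insert('w')): buffer="mnwwnbwrhwpfm" (len 13), cursors c1@3 c2@7 c3@10, authorship ..1...2..3...
After op 2 (add_cursor(9)): buffer="mnwwnbwrhwpfm" (len 13), cursors c1@3 c2@7 c4@9 c3@10, authorship ..1...2..3...
After op 3 (insert('c')): buffer="mnwcwnbwcrhcwcpfm" (len 17), cursors c1@4 c2@9 c4@12 c3@14, authorship ..11...22..433...
After op 4 (insert('y')): buffer="mnwcywnbwcyrhcywcypfm" (len 21), cursors c1@5 c2@11 c4@15 c3@18, authorship ..111...222..44333...
After op 5 (move_left): buffer="mnwcywnbwcyrhcywcypfm" (len 21), cursors c1@4 c2@10 c4@14 c3@17, authorship ..111...222..44333...
After op 6 (insert('v')): buffer="mnwcvywnbwcvyrhcvywcvypfm" (len 25), cursors c1@5 c2@12 c4@17 c3@21, authorship ..1111...2222..4443333...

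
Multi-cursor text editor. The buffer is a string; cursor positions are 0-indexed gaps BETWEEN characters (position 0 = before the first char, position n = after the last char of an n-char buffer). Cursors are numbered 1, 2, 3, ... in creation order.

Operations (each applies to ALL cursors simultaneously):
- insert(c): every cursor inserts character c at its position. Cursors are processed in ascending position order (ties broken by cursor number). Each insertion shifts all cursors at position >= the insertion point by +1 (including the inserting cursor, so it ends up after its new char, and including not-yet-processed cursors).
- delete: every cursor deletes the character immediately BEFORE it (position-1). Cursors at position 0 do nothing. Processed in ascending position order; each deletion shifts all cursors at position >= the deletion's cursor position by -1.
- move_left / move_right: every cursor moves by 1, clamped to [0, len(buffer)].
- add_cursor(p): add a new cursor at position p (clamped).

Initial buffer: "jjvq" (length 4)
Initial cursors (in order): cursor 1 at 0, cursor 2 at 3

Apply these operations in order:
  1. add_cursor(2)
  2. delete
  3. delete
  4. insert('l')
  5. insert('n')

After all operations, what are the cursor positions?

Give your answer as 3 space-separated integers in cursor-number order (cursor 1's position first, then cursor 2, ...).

After op 1 (add_cursor(2)): buffer="jjvq" (len 4), cursors c1@0 c3@2 c2@3, authorship ....
After op 2 (delete): buffer="jq" (len 2), cursors c1@0 c2@1 c3@1, authorship ..
After op 3 (delete): buffer="q" (len 1), cursors c1@0 c2@0 c3@0, authorship .
After op 4 (insert('l')): buffer="lllq" (len 4), cursors c1@3 c2@3 c3@3, authorship 123.
After op 5 (insert('n')): buffer="lllnnnq" (len 7), cursors c1@6 c2@6 c3@6, authorship 123123.

Answer: 6 6 6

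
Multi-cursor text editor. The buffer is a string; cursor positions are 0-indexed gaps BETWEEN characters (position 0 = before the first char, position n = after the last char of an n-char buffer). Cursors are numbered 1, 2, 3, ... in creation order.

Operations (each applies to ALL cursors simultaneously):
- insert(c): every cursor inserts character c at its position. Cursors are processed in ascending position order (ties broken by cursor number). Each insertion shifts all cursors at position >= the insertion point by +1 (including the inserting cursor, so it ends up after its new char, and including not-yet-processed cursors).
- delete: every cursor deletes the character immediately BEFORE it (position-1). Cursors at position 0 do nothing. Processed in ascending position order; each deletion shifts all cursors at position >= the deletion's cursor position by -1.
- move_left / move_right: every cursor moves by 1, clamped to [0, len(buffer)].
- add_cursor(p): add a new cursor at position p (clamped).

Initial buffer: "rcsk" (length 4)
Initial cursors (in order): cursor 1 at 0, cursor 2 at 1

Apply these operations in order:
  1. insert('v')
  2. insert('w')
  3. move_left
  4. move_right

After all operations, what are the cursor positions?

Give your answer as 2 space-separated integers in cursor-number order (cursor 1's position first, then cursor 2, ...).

After op 1 (insert('v')): buffer="vrvcsk" (len 6), cursors c1@1 c2@3, authorship 1.2...
After op 2 (insert('w')): buffer="vwrvwcsk" (len 8), cursors c1@2 c2@5, authorship 11.22...
After op 3 (move_left): buffer="vwrvwcsk" (len 8), cursors c1@1 c2@4, authorship 11.22...
After op 4 (move_right): buffer="vwrvwcsk" (len 8), cursors c1@2 c2@5, authorship 11.22...

Answer: 2 5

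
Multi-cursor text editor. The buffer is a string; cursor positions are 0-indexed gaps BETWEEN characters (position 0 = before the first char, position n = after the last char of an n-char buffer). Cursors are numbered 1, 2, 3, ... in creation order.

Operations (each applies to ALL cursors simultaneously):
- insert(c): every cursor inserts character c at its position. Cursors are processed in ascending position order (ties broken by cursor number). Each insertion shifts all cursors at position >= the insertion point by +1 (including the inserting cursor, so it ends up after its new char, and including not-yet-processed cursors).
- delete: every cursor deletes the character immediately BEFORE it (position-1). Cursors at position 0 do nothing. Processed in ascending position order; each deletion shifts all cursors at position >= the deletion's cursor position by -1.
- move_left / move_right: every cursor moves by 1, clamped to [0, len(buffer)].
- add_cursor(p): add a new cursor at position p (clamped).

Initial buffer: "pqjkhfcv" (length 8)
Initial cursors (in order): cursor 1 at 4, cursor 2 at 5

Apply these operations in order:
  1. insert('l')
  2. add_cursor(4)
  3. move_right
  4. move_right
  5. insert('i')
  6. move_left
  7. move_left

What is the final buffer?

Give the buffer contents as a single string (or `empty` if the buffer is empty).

Answer: pqjklhilifciv

Derivation:
After op 1 (insert('l')): buffer="pqjklhlfcv" (len 10), cursors c1@5 c2@7, authorship ....1.2...
After op 2 (add_cursor(4)): buffer="pqjklhlfcv" (len 10), cursors c3@4 c1@5 c2@7, authorship ....1.2...
After op 3 (move_right): buffer="pqjklhlfcv" (len 10), cursors c3@5 c1@6 c2@8, authorship ....1.2...
After op 4 (move_right): buffer="pqjklhlfcv" (len 10), cursors c3@6 c1@7 c2@9, authorship ....1.2...
After op 5 (insert('i')): buffer="pqjklhilifciv" (len 13), cursors c3@7 c1@9 c2@12, authorship ....1.321..2.
After op 6 (move_left): buffer="pqjklhilifciv" (len 13), cursors c3@6 c1@8 c2@11, authorship ....1.321..2.
After op 7 (move_left): buffer="pqjklhilifciv" (len 13), cursors c3@5 c1@7 c2@10, authorship ....1.321..2.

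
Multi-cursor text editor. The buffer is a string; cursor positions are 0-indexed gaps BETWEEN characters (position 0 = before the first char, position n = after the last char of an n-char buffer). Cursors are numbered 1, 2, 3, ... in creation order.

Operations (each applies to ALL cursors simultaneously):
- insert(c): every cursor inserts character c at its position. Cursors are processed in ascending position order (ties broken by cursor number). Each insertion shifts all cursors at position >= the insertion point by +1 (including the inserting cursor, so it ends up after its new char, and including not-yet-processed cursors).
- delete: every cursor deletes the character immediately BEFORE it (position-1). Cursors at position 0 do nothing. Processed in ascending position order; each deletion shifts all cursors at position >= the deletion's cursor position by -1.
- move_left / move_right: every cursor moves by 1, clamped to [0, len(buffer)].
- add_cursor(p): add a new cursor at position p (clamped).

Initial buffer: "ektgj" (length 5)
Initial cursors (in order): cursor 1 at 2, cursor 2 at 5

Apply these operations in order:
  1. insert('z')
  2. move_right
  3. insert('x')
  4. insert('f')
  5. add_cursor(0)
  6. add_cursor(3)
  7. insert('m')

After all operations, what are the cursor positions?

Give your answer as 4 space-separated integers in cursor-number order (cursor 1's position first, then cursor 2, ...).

After op 1 (insert('z')): buffer="ekztgjz" (len 7), cursors c1@3 c2@7, authorship ..1...2
After op 2 (move_right): buffer="ekztgjz" (len 7), cursors c1@4 c2@7, authorship ..1...2
After op 3 (insert('x')): buffer="ekztxgjzx" (len 9), cursors c1@5 c2@9, authorship ..1.1..22
After op 4 (insert('f')): buffer="ekztxfgjzxf" (len 11), cursors c1@6 c2@11, authorship ..1.11..222
After op 5 (add_cursor(0)): buffer="ekztxfgjzxf" (len 11), cursors c3@0 c1@6 c2@11, authorship ..1.11..222
After op 6 (add_cursor(3)): buffer="ekztxfgjzxf" (len 11), cursors c3@0 c4@3 c1@6 c2@11, authorship ..1.11..222
After op 7 (insert('m')): buffer="mekzmtxfmgjzxfm" (len 15), cursors c3@1 c4@5 c1@9 c2@15, authorship 3..14.111..2222

Answer: 9 15 1 5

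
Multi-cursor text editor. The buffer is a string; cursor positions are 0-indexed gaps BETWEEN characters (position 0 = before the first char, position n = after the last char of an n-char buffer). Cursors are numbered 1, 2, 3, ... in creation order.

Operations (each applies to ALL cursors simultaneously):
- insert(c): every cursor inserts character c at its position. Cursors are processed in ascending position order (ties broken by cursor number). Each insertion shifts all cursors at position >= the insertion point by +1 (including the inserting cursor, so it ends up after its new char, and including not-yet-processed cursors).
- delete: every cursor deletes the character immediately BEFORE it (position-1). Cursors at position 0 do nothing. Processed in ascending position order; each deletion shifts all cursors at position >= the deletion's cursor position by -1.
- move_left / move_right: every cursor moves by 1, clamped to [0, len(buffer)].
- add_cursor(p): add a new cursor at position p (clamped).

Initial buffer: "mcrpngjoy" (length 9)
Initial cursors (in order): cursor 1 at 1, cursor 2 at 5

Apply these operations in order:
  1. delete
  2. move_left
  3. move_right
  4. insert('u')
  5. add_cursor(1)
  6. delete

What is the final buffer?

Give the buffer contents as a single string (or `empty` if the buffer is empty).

Answer: rpgjoy

Derivation:
After op 1 (delete): buffer="crpgjoy" (len 7), cursors c1@0 c2@3, authorship .......
After op 2 (move_left): buffer="crpgjoy" (len 7), cursors c1@0 c2@2, authorship .......
After op 3 (move_right): buffer="crpgjoy" (len 7), cursors c1@1 c2@3, authorship .......
After op 4 (insert('u')): buffer="curpugjoy" (len 9), cursors c1@2 c2@5, authorship .1..2....
After op 5 (add_cursor(1)): buffer="curpugjoy" (len 9), cursors c3@1 c1@2 c2@5, authorship .1..2....
After op 6 (delete): buffer="rpgjoy" (len 6), cursors c1@0 c3@0 c2@2, authorship ......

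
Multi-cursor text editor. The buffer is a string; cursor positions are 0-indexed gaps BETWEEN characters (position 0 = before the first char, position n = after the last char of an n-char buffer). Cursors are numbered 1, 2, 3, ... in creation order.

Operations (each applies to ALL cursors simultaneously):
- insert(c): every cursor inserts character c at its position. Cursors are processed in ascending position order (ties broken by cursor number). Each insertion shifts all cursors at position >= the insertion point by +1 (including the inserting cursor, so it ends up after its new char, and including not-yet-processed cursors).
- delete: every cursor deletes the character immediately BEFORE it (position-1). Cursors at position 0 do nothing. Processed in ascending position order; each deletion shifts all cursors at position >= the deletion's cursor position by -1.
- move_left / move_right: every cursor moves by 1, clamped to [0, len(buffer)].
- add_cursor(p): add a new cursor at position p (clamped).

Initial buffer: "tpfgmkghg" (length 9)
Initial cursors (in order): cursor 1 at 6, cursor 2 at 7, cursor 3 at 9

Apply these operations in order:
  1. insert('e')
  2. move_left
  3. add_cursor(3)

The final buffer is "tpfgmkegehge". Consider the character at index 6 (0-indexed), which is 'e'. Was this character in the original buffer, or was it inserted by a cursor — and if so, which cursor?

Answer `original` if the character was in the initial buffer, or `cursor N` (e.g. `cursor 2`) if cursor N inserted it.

After op 1 (insert('e')): buffer="tpfgmkegehge" (len 12), cursors c1@7 c2@9 c3@12, authorship ......1.2..3
After op 2 (move_left): buffer="tpfgmkegehge" (len 12), cursors c1@6 c2@8 c3@11, authorship ......1.2..3
After op 3 (add_cursor(3)): buffer="tpfgmkegehge" (len 12), cursors c4@3 c1@6 c2@8 c3@11, authorship ......1.2..3
Authorship (.=original, N=cursor N): . . . . . . 1 . 2 . . 3
Index 6: author = 1

Answer: cursor 1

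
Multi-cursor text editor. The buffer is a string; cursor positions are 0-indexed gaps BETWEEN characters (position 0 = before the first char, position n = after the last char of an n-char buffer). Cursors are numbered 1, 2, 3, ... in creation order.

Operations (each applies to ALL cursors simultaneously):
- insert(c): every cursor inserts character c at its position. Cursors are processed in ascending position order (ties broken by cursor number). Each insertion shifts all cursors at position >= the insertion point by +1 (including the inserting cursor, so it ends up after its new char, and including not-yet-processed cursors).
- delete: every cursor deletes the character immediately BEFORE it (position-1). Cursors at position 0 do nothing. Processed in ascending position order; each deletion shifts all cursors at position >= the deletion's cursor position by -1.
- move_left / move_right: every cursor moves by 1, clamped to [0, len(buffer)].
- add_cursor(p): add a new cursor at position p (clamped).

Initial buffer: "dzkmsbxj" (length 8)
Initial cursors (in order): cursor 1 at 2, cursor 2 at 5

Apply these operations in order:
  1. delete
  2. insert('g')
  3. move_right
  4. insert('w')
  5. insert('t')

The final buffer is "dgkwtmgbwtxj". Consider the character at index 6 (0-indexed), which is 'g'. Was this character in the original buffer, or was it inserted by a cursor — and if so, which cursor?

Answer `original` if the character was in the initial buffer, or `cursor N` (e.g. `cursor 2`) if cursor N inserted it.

After op 1 (delete): buffer="dkmbxj" (len 6), cursors c1@1 c2@3, authorship ......
After op 2 (insert('g')): buffer="dgkmgbxj" (len 8), cursors c1@2 c2@5, authorship .1..2...
After op 3 (move_right): buffer="dgkmgbxj" (len 8), cursors c1@3 c2@6, authorship .1..2...
After op 4 (insert('w')): buffer="dgkwmgbwxj" (len 10), cursors c1@4 c2@8, authorship .1.1.2.2..
After op 5 (insert('t')): buffer="dgkwtmgbwtxj" (len 12), cursors c1@5 c2@10, authorship .1.11.2.22..
Authorship (.=original, N=cursor N): . 1 . 1 1 . 2 . 2 2 . .
Index 6: author = 2

Answer: cursor 2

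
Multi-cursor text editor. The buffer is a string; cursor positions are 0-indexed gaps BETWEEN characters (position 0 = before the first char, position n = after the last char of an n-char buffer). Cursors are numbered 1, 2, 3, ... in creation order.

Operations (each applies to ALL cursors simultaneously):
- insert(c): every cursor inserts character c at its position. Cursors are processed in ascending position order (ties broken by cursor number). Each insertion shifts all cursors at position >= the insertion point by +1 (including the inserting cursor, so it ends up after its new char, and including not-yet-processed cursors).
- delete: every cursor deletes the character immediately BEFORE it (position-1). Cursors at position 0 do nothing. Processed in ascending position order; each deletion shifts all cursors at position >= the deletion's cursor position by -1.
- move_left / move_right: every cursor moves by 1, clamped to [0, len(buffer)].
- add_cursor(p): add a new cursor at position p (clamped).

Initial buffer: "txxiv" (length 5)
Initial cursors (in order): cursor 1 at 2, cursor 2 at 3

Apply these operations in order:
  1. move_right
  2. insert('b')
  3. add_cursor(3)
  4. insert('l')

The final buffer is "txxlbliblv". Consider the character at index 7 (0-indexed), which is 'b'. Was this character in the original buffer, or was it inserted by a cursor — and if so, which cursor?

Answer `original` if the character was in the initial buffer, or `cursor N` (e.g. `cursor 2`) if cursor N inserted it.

Answer: cursor 2

Derivation:
After op 1 (move_right): buffer="txxiv" (len 5), cursors c1@3 c2@4, authorship .....
After op 2 (insert('b')): buffer="txxbibv" (len 7), cursors c1@4 c2@6, authorship ...1.2.
After op 3 (add_cursor(3)): buffer="txxbibv" (len 7), cursors c3@3 c1@4 c2@6, authorship ...1.2.
After op 4 (insert('l')): buffer="txxlbliblv" (len 10), cursors c3@4 c1@6 c2@9, authorship ...311.22.
Authorship (.=original, N=cursor N): . . . 3 1 1 . 2 2 .
Index 7: author = 2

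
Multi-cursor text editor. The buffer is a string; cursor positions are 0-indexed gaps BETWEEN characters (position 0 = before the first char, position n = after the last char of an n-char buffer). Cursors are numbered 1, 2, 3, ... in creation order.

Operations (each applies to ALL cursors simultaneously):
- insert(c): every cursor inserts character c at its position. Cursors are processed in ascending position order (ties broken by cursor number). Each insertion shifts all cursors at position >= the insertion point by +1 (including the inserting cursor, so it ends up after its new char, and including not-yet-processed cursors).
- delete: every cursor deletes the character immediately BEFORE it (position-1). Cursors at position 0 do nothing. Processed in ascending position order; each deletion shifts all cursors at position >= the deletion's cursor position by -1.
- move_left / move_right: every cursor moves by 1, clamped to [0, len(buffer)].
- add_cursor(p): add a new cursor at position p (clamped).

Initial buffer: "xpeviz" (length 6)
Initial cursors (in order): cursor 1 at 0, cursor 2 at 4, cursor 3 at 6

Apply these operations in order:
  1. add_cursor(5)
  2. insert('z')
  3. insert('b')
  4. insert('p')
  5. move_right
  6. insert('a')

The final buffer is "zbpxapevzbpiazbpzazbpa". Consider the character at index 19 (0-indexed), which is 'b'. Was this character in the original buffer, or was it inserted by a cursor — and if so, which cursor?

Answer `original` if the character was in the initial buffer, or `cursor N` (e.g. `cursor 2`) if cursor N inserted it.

Answer: cursor 3

Derivation:
After op 1 (add_cursor(5)): buffer="xpeviz" (len 6), cursors c1@0 c2@4 c4@5 c3@6, authorship ......
After op 2 (insert('z')): buffer="zxpevzizzz" (len 10), cursors c1@1 c2@6 c4@8 c3@10, authorship 1....2.4.3
After op 3 (insert('b')): buffer="zbxpevzbizbzzb" (len 14), cursors c1@2 c2@8 c4@11 c3@14, authorship 11....22.44.33
After op 4 (insert('p')): buffer="zbpxpevzbpizbpzzbp" (len 18), cursors c1@3 c2@10 c4@14 c3@18, authorship 111....222.444.333
After op 5 (move_right): buffer="zbpxpevzbpizbpzzbp" (len 18), cursors c1@4 c2@11 c4@15 c3@18, authorship 111....222.444.333
After op 6 (insert('a')): buffer="zbpxapevzbpiazbpzazbpa" (len 22), cursors c1@5 c2@13 c4@18 c3@22, authorship 111.1...222.2444.43333
Authorship (.=original, N=cursor N): 1 1 1 . 1 . . . 2 2 2 . 2 4 4 4 . 4 3 3 3 3
Index 19: author = 3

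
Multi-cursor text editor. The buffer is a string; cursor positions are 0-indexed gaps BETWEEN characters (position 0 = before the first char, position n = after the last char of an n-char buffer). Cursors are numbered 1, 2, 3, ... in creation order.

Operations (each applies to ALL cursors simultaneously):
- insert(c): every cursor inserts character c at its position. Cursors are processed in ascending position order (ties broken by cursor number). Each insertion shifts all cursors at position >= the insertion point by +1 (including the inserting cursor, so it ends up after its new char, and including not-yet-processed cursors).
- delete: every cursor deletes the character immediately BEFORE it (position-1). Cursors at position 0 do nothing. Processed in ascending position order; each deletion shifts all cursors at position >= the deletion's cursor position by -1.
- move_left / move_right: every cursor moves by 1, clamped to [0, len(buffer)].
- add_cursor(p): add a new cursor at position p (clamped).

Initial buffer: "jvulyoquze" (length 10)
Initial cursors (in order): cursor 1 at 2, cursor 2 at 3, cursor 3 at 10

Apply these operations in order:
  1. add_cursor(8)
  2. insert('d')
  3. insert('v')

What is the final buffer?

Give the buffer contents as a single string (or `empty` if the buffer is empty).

Answer: jvdvudvlyoqudvzedv

Derivation:
After op 1 (add_cursor(8)): buffer="jvulyoquze" (len 10), cursors c1@2 c2@3 c4@8 c3@10, authorship ..........
After op 2 (insert('d')): buffer="jvdudlyoqudzed" (len 14), cursors c1@3 c2@5 c4@11 c3@14, authorship ..1.2.....4..3
After op 3 (insert('v')): buffer="jvdvudvlyoqudvzedv" (len 18), cursors c1@4 c2@7 c4@14 c3@18, authorship ..11.22.....44..33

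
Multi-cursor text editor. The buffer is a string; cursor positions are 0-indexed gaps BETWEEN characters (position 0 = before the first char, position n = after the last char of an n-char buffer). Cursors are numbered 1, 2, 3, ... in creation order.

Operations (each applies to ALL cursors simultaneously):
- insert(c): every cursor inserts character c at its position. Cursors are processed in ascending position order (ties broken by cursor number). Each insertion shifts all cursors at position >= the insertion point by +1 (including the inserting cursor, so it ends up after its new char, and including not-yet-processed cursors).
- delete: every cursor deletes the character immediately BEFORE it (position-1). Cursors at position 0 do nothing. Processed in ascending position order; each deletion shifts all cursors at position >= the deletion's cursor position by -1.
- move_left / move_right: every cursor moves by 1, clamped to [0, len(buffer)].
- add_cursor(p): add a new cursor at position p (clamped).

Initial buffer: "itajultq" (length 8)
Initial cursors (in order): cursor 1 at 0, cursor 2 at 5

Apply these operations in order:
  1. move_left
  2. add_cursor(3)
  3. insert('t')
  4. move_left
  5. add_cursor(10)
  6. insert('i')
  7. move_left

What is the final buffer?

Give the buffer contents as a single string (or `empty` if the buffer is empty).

Answer: ititaitjitultiq

Derivation:
After op 1 (move_left): buffer="itajultq" (len 8), cursors c1@0 c2@4, authorship ........
After op 2 (add_cursor(3)): buffer="itajultq" (len 8), cursors c1@0 c3@3 c2@4, authorship ........
After op 3 (insert('t')): buffer="titatjtultq" (len 11), cursors c1@1 c3@5 c2@7, authorship 1...3.2....
After op 4 (move_left): buffer="titatjtultq" (len 11), cursors c1@0 c3@4 c2@6, authorship 1...3.2....
After op 5 (add_cursor(10)): buffer="titatjtultq" (len 11), cursors c1@0 c3@4 c2@6 c4@10, authorship 1...3.2....
After op 6 (insert('i')): buffer="ititaitjitultiq" (len 15), cursors c1@1 c3@6 c2@9 c4@14, authorship 11...33.22...4.
After op 7 (move_left): buffer="ititaitjitultiq" (len 15), cursors c1@0 c3@5 c2@8 c4@13, authorship 11...33.22...4.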